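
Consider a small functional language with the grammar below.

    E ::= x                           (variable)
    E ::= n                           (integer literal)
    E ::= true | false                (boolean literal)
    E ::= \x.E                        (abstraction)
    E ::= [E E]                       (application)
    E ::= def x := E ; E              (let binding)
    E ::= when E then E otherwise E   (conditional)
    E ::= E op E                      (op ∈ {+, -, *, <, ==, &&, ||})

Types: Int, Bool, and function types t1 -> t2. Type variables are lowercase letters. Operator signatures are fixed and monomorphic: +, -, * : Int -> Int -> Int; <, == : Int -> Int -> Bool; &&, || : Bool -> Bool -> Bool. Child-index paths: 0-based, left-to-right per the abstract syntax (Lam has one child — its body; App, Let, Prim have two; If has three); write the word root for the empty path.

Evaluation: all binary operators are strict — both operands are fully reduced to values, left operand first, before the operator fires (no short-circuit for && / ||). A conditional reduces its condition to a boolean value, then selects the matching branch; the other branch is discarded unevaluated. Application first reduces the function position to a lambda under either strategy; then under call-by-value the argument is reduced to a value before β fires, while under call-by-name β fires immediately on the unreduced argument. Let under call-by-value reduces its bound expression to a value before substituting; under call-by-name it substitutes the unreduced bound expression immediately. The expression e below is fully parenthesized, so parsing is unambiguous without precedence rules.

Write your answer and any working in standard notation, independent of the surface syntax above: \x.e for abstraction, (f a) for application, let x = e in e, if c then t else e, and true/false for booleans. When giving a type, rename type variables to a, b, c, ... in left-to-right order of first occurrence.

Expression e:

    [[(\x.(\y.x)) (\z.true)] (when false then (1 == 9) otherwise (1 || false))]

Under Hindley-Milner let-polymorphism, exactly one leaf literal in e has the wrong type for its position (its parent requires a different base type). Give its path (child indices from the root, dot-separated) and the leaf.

Derivation:
x : a
\y._ : b -> a
\x._ : a -> b -> a
\z._ : c -> Bool
  unify a -> b -> a ~ (c -> Bool) -> d
  unify a ~ c -> Bool
  unify b -> c -> Bool ~ d
_ _ : b -> c -> Bool
  unify Bool ~ Bool
  unify Int ~ Int
  unify Int ~ Int
  unify Int ~ Bool
  FAIL: mismatch Int ~ Bool

Answer: 1.2.0 : 1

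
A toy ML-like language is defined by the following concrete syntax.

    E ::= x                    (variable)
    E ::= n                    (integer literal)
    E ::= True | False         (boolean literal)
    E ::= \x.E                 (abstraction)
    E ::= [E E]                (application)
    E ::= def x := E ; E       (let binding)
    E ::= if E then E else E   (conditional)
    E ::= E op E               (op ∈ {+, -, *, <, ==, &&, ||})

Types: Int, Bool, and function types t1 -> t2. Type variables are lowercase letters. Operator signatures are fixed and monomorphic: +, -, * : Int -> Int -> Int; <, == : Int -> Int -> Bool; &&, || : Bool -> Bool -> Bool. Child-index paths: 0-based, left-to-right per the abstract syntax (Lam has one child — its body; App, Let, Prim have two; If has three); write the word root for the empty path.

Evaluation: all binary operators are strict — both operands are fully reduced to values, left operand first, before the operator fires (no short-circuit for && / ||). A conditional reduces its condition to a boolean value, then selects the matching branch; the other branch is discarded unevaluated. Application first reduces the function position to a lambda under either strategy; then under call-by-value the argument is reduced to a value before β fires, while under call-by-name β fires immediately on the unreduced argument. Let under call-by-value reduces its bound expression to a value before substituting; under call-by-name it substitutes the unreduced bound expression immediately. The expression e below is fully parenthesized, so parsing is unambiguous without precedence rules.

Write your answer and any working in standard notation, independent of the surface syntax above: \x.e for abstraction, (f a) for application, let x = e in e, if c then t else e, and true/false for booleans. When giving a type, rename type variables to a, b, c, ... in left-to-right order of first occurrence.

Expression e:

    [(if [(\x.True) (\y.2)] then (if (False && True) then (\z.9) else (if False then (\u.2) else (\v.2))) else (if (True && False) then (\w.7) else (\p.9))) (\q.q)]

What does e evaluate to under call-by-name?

Derivation:
step 0: ((if ((\x.true) (\y.2)) then (if (false && true) then (\z.9) else (if false then (\u.2) else (\v.2))) else (if (true && false) then (\w.7) else (\p.9))) (\q.q))
step 1: [beta@0.0] ((if true then (if (false && true) then (\z.9) else (if false then (\u.2) else (\v.2))) else (if (true && false) then (\w.7) else (\p.9))) (\q.q))
step 2: [if@0] ((if (false && true) then (\z.9) else (if false then (\u.2) else (\v.2))) (\q.q))
step 3: [delta@0.0] ((if false then (\z.9) else (if false then (\u.2) else (\v.2))) (\q.q))
step 4: [if@0] ((if false then (\u.2) else (\v.2)) (\q.q))
step 5: [if@0] ((\v.2) (\q.q))
step 6: [beta@root] 2

Answer: 2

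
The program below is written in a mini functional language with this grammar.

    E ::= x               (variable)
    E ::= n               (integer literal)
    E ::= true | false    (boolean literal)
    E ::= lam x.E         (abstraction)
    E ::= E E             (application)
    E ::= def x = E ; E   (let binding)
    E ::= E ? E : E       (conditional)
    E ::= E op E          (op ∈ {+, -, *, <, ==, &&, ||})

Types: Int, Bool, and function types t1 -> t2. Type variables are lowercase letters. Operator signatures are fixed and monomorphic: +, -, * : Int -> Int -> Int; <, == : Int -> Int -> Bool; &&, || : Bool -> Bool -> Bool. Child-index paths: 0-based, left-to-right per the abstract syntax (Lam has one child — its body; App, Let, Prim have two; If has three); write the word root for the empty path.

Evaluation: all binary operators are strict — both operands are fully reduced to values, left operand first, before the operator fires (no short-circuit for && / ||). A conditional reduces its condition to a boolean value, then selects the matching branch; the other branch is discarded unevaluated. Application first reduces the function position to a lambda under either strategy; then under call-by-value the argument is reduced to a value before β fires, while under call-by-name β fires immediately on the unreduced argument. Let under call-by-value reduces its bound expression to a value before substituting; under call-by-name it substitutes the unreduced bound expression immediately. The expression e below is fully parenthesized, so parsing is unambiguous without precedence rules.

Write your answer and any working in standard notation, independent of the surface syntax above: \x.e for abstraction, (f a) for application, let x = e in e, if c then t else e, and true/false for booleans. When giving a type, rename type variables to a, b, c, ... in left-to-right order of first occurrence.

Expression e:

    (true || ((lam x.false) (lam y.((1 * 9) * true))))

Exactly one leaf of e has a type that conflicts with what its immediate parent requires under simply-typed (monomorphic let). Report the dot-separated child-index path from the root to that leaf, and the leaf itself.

Answer: 1.1.0.1 : true

Trace:
  unify Bool ~ Bool
\x._ : a -> Bool
  unify Int ~ Int
  unify Int ~ Int
  unify Int ~ Int
  unify Bool ~ Int
  FAIL: mismatch Bool ~ Int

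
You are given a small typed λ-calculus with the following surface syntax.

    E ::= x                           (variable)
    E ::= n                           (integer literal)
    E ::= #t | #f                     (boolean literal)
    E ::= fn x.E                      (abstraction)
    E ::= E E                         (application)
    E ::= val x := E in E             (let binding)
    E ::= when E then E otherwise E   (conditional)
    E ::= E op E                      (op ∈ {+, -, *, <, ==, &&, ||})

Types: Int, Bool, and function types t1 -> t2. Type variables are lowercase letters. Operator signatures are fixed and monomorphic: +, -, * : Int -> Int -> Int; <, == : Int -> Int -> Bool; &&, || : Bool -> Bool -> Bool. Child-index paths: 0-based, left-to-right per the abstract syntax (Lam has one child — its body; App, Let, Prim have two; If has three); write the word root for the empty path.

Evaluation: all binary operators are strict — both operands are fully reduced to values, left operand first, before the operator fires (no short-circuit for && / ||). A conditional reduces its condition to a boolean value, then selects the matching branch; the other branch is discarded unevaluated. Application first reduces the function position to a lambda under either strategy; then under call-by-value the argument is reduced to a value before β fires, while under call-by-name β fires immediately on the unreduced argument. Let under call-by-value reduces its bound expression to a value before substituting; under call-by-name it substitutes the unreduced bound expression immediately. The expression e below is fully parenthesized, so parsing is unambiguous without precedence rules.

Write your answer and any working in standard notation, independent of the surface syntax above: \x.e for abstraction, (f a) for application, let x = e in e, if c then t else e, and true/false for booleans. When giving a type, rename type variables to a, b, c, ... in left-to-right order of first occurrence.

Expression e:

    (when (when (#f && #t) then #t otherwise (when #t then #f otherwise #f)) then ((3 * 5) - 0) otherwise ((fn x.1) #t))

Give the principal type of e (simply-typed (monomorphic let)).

Derivation:
  unify Bool ~ Bool
  unify Bool ~ Bool
  unify Bool ~ Bool
  unify Bool ~ Bool
  unify Bool ~ Bool
  unify Bool ~ Bool
  unify Bool ~ Bool
  unify Int ~ Int
  unify Int ~ Int
  unify Int ~ Int
  unify Int ~ Int
\x._ : a -> Int
  unify a -> Int ~ Bool -> b
  unify a ~ Bool
  unify Int ~ b
_ _ : Int
  unify Int ~ Int

Answer: Int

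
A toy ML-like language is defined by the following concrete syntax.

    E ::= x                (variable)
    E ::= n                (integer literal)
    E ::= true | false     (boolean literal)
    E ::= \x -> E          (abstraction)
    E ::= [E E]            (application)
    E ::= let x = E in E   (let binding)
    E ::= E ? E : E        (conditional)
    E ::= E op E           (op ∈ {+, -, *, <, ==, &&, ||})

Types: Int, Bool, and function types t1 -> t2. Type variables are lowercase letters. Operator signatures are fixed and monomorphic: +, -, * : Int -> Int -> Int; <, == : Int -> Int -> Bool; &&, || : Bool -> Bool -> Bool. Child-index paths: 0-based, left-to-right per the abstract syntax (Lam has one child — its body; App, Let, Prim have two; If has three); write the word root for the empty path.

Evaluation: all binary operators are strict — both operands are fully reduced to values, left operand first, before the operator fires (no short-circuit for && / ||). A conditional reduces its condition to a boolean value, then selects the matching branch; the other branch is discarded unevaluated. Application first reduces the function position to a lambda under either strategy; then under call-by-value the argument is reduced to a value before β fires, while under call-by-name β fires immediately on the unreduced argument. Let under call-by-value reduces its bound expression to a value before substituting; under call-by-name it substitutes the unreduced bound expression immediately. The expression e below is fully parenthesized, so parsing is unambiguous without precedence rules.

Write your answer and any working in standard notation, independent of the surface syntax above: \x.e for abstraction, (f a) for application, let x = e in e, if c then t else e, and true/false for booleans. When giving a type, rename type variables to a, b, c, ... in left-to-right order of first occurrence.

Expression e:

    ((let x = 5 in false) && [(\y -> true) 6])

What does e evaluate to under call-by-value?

Answer: false

Derivation:
step 0: ((let x = 5 in false) && ((\y.true) 6))
step 1: [let@0] (false && ((\y.true) 6))
step 2: [beta@1] (false && true)
step 3: [delta@root] false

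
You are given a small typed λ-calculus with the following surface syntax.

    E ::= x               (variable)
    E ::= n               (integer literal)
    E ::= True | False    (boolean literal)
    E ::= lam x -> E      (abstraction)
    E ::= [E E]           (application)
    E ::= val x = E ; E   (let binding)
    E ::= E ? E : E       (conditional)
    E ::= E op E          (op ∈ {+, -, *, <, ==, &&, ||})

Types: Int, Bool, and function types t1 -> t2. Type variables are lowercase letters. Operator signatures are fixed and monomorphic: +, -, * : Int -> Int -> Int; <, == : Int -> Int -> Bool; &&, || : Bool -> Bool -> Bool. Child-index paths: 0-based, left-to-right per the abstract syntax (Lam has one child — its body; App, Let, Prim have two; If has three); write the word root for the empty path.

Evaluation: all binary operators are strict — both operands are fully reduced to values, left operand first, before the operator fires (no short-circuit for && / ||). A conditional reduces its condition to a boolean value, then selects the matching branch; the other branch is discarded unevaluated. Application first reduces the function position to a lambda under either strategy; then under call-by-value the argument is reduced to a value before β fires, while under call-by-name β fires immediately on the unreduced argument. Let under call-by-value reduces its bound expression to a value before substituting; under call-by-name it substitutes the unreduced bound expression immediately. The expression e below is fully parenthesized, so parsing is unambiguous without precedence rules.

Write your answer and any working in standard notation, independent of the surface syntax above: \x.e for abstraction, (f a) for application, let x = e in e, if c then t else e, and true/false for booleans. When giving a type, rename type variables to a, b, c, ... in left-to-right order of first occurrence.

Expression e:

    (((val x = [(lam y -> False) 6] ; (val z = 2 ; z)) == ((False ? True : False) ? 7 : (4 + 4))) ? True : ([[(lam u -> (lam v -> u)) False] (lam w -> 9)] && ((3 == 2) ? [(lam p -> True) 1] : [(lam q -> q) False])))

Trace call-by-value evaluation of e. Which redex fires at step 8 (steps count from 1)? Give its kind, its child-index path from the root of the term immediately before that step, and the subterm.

Working:
step 0: (if ((let x = ((\y.false) 6) in (let z = 2 in z)) == (if (if false then true else false) then 7 else (4 + 4))) then true else ((((\u.(\v.u)) false) (\w.9)) && (if (3 == 2) then ((\p.true) 1) else ((\q.q) false))))
step 1: [beta@0.0.0] (if ((let x = false in (let z = 2 in z)) == (if (if false then true else false) then 7 else (4 + 4))) then true else ((((\u.(\v.u)) false) (\w.9)) && (if (3 == 2) then ((\p.true) 1) else ((\q.q) false))))
step 2: [let@0.0] (if ((let z = 2 in z) == (if (if false then true else false) then 7 else (4 + 4))) then true else ((((\u.(\v.u)) false) (\w.9)) && (if (3 == 2) then ((\p.true) 1) else ((\q.q) false))))
step 3: [let@0.0] (if (2 == (if (if false then true else false) then 7 else (4 + 4))) then true else ((((\u.(\v.u)) false) (\w.9)) && (if (3 == 2) then ((\p.true) 1) else ((\q.q) false))))
step 4: [if@0.1.0] (if (2 == (if false then 7 else (4 + 4))) then true else ((((\u.(\v.u)) false) (\w.9)) && (if (3 == 2) then ((\p.true) 1) else ((\q.q) false))))
step 5: [if@0.1] (if (2 == (4 + 4)) then true else ((((\u.(\v.u)) false) (\w.9)) && (if (3 == 2) then ((\p.true) 1) else ((\q.q) false))))
step 6: [delta@0.1] (if (2 == 8) then true else ((((\u.(\v.u)) false) (\w.9)) && (if (3 == 2) then ((\p.true) 1) else ((\q.q) false))))
step 7: [delta@0] (if false then true else ((((\u.(\v.u)) false) (\w.9)) && (if (3 == 2) then ((\p.true) 1) else ((\q.q) false))))
step 8: [if@root] ((((\u.(\v.u)) false) (\w.9)) && (if (3 == 2) then ((\p.true) 1) else ((\q.q) false)))

Answer: if at root : (if false then true else ((((\u.(\v.u)) false) (\w.9)) && (if (3 == 2) then ((\p.true) 1) else ((\q.q) false))))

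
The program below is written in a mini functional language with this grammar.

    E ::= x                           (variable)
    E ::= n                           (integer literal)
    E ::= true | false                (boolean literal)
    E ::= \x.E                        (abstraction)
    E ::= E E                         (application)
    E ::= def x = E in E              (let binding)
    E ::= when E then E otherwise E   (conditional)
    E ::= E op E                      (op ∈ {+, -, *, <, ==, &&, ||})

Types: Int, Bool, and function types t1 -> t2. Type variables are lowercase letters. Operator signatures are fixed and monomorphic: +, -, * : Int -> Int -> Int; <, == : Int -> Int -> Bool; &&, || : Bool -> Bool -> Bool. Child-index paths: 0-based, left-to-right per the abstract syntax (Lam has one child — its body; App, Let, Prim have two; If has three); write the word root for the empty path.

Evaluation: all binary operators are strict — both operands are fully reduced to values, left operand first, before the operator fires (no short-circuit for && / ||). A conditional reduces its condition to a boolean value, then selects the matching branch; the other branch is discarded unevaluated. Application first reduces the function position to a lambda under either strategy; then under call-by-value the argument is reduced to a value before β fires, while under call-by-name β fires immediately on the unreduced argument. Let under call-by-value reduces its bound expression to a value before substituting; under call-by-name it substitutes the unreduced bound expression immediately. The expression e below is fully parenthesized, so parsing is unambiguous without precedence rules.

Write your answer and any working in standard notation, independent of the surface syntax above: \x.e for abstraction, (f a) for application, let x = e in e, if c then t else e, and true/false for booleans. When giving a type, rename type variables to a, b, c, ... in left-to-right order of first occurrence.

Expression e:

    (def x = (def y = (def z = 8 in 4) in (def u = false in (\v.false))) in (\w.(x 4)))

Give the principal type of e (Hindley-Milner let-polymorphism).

Working:
let z : Int
let y : Int
let u : Bool
\v._ : a -> Bool
let x : forall. a -> Bool
x : c -> Bool
  unify c -> Bool ~ Int -> d
  unify c ~ Int
  unify Bool ~ d
_ _ : Bool
\w._ : b -> Bool

Answer: a -> Bool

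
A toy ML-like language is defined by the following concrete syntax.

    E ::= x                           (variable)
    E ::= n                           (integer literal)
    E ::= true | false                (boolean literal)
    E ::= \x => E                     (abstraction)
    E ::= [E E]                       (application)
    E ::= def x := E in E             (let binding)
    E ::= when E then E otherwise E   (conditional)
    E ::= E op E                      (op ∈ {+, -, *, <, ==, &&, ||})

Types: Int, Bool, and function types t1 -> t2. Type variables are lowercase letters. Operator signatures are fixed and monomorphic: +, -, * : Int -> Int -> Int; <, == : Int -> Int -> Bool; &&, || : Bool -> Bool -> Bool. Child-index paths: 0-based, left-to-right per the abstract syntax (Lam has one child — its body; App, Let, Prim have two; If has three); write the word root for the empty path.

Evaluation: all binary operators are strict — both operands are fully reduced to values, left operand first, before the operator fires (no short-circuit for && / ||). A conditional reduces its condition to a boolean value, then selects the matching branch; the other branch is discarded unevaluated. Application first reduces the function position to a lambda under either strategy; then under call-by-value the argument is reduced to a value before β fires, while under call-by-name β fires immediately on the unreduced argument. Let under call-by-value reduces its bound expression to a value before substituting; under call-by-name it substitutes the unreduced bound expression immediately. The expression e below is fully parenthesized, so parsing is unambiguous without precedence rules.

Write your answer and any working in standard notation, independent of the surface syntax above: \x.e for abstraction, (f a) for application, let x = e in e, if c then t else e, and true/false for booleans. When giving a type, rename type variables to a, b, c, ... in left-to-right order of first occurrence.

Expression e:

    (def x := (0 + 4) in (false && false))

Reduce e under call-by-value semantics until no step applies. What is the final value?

Answer: false

Trace:
step 0: (let x = (0 + 4) in (false && false))
step 1: [delta@0] (let x = 4 in (false && false))
step 2: [let@root] (false && false)
step 3: [delta@root] false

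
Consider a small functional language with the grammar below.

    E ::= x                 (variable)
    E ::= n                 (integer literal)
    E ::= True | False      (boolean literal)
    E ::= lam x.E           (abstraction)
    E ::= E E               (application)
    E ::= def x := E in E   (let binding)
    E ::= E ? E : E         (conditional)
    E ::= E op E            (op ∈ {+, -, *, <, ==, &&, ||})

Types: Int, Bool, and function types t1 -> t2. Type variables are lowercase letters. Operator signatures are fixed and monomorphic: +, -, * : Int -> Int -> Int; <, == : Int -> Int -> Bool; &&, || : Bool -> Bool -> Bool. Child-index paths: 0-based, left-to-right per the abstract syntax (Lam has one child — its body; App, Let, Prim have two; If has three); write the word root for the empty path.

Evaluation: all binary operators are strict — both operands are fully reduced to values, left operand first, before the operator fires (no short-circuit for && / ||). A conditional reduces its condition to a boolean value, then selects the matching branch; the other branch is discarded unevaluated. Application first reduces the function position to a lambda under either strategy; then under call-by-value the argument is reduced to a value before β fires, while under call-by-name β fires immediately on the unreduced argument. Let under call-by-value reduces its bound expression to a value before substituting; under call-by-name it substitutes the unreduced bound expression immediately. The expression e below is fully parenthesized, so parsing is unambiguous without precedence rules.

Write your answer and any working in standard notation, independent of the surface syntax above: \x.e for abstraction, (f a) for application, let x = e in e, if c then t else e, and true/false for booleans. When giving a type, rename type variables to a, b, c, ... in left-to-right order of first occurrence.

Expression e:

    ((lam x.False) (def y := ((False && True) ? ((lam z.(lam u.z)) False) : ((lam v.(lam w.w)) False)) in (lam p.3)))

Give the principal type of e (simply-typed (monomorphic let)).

Answer: Bool

Derivation:
\x._ : a -> Bool
  unify Bool ~ Bool
  unify Bool ~ Bool
  unify Bool ~ Bool
z : b
\u._ : c -> b
\z._ : b -> c -> b
  unify b -> c -> b ~ Bool -> d
  unify b ~ Bool
  unify c -> Bool ~ d
_ _ : c -> Bool
w : f
\w._ : f -> f
\v._ : e -> f -> f
  unify e -> f -> f ~ Bool -> g
  unify e ~ Bool
  unify f -> f ~ g
_ _ : f -> f
  unify c -> Bool ~ f -> f
  unify c ~ f
  unify Bool ~ f
let y : Bool -> Bool
\p._ : h -> Int
  unify a -> Bool ~ (h -> Int) -> i
  unify a ~ h -> Int
  unify Bool ~ i
_ _ : Bool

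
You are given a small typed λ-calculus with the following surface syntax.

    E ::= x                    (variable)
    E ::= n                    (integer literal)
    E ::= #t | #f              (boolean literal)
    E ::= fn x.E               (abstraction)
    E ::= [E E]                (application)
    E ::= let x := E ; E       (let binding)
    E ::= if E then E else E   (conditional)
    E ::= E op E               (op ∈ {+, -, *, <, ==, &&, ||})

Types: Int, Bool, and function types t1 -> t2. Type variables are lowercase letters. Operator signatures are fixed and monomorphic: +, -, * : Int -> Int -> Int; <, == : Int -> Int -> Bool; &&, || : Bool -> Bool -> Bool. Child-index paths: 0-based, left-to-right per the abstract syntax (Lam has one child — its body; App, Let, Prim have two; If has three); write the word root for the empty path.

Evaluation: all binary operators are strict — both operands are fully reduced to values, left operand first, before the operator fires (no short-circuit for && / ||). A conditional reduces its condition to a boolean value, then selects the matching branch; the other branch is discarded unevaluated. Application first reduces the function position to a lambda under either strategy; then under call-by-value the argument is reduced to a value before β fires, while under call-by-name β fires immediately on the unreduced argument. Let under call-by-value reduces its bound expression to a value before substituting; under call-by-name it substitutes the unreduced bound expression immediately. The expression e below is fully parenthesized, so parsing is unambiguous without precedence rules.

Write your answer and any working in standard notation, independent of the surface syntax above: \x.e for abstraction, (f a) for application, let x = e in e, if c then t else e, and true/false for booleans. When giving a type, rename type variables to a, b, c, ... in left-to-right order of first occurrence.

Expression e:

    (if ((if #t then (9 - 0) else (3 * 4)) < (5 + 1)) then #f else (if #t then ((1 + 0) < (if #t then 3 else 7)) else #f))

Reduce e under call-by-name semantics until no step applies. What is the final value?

Answer: true

Derivation:
step 0: (if ((if true then (9 - 0) else (3 * 4)) < (5 + 1)) then false else (if true then ((1 + 0) < (if true then 3 else 7)) else false))
step 1: [if@0.0] (if ((9 - 0) < (5 + 1)) then false else (if true then ((1 + 0) < (if true then 3 else 7)) else false))
step 2: [delta@0.0] (if (9 < (5 + 1)) then false else (if true then ((1 + 0) < (if true then 3 else 7)) else false))
step 3: [delta@0.1] (if (9 < 6) then false else (if true then ((1 + 0) < (if true then 3 else 7)) else false))
step 4: [delta@0] (if false then false else (if true then ((1 + 0) < (if true then 3 else 7)) else false))
step 5: [if@root] (if true then ((1 + 0) < (if true then 3 else 7)) else false)
step 6: [if@root] ((1 + 0) < (if true then 3 else 7))
step 7: [delta@0] (1 < (if true then 3 else 7))
step 8: [if@1] (1 < 3)
step 9: [delta@root] true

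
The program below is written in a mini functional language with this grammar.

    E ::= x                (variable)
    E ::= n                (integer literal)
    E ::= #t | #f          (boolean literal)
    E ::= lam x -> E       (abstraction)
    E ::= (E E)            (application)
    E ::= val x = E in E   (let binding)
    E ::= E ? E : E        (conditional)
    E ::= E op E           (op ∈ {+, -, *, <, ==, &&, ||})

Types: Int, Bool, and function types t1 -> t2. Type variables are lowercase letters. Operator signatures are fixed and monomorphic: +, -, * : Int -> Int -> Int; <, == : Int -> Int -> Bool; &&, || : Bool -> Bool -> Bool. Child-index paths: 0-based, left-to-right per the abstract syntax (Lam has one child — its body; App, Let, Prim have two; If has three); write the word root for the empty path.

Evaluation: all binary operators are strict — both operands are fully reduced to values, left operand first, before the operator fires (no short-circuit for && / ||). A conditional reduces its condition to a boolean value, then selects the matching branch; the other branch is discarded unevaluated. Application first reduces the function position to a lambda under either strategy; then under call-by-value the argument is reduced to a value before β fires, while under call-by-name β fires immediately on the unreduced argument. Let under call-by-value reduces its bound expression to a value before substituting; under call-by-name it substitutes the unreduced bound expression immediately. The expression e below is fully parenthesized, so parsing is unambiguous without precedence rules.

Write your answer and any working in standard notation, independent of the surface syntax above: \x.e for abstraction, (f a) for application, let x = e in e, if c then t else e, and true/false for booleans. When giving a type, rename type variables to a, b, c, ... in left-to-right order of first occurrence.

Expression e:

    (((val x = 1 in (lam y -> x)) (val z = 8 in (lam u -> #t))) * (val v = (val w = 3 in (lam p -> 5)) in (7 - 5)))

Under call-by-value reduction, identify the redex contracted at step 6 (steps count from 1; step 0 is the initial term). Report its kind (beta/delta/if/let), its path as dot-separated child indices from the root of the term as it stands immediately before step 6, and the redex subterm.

Working:
step 0: (((let x = 1 in (\y.x)) (let z = 8 in (\u.true))) * (let v = (let w = 3 in (\p.5)) in (7 - 5)))
step 1: [let@0.0] (((\y.1) (let z = 8 in (\u.true))) * (let v = (let w = 3 in (\p.5)) in (7 - 5)))
step 2: [let@0.1] (((\y.1) (\u.true)) * (let v = (let w = 3 in (\p.5)) in (7 - 5)))
step 3: [beta@0] (1 * (let v = (let w = 3 in (\p.5)) in (7 - 5)))
step 4: [let@1.0] (1 * (let v = (\p.5) in (7 - 5)))
step 5: [let@1] (1 * (7 - 5))
step 6: [delta@1] (1 * 2)

Answer: delta at 1 : (7 - 5)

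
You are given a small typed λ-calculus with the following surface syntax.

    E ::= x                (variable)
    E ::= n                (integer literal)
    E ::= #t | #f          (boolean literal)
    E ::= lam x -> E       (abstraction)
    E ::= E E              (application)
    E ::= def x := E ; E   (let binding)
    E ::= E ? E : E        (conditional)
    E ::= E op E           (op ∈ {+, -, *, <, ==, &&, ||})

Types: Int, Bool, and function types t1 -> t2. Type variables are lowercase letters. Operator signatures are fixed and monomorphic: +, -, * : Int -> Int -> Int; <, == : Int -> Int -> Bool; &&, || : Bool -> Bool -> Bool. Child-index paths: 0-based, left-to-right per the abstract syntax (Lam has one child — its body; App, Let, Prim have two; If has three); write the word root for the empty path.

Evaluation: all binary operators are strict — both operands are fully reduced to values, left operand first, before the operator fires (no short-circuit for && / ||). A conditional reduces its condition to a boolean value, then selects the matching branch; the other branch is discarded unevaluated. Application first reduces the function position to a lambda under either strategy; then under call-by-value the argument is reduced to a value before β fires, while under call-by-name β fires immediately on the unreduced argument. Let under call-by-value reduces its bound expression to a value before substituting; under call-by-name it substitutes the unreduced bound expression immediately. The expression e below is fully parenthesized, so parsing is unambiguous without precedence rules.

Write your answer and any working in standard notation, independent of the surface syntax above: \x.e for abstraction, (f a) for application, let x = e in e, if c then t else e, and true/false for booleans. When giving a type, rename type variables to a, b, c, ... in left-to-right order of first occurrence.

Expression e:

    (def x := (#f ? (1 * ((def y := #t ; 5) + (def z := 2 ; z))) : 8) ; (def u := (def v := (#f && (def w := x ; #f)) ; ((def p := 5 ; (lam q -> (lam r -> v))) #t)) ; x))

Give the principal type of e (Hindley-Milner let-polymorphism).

Answer: Int

Trace:
  unify Bool ~ Bool
  unify Int ~ Int
let y : Bool
  unify Int ~ Int
let z : Int
z : Int
  unify Int ~ Int
  unify Int ~ Int
  unify Int ~ Int
let x : Int
  unify Bool ~ Bool
x : Int
let w : Int
  unify Bool ~ Bool
let v : Bool
let p : Int
v : Bool
\r._ : b -> Bool
\q._ : a -> b -> Bool
  unify a -> b -> Bool ~ Bool -> c
  unify a ~ Bool
  unify b -> Bool ~ c
_ _ : b -> Bool
let u : forall. b -> Bool
x : Int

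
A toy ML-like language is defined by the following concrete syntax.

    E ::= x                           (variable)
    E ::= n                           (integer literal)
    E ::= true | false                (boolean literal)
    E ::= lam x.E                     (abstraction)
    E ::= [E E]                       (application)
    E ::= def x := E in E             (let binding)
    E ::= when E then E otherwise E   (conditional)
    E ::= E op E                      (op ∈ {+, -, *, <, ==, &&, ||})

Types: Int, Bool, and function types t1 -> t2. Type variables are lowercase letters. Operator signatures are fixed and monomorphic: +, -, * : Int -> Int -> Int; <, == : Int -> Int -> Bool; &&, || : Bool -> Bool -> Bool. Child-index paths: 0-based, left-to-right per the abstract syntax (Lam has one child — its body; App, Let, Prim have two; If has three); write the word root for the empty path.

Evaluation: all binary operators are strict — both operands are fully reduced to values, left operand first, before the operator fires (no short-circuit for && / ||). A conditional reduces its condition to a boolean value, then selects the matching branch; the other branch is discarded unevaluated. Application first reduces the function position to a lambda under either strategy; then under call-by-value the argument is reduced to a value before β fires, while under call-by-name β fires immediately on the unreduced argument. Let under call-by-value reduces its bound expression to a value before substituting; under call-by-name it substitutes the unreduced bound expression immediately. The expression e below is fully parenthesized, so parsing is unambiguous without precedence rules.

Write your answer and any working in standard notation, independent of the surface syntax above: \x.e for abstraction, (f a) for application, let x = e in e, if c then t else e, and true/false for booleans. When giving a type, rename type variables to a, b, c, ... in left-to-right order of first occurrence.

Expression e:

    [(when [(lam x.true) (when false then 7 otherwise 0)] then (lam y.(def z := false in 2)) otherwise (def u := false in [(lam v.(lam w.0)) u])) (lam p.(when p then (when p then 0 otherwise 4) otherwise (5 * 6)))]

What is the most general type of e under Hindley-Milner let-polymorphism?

Derivation:
\x._ : a -> Bool
  unify Bool ~ Bool
  unify Int ~ Int
  unify a -> Bool ~ Int -> b
  unify a ~ Int
  unify Bool ~ b
_ _ : Bool
  unify Bool ~ Bool
let z : Bool
\y._ : c -> Int
let u : Bool
\w._ : e -> Int
\v._ : d -> e -> Int
u : Bool
  unify d -> e -> Int ~ Bool -> f
  unify d ~ Bool
  unify e -> Int ~ f
_ _ : e -> Int
  unify c -> Int ~ e -> Int
  unify c ~ e
  unify Int ~ Int
p : g
  unify g ~ Bool
p : Bool
  unify Bool ~ Bool
  unify Int ~ Int
  unify Int ~ Int
  unify Int ~ Int
  unify Int ~ Int
\p._ : Bool -> Int
  unify e -> Int ~ (Bool -> Int) -> h
  unify e ~ Bool -> Int
  unify Int ~ h
_ _ : Int

Answer: Int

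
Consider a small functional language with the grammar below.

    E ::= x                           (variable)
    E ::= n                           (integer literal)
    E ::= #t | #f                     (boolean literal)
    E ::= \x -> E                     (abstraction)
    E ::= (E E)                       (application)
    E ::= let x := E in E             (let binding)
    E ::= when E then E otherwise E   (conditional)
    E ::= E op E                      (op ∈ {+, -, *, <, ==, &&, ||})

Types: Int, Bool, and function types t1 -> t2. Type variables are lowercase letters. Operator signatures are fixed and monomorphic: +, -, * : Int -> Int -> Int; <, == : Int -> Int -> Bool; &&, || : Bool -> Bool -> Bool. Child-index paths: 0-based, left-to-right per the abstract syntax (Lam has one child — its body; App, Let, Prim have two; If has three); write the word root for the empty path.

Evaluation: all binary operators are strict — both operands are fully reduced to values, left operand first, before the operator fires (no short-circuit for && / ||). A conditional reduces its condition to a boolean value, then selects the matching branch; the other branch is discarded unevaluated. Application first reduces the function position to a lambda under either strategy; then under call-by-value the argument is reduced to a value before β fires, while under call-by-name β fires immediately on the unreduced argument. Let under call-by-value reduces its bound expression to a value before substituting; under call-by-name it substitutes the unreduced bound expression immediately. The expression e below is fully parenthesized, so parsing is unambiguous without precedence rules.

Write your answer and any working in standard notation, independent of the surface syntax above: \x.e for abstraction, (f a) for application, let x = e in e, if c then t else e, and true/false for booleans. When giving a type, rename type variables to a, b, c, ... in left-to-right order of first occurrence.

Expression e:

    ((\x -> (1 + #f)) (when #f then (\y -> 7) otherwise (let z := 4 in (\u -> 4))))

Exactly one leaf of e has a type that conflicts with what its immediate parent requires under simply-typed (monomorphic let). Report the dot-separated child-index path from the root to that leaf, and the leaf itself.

Answer: 0.0.1 : false

Trace:
  unify Int ~ Int
  unify Bool ~ Int
  FAIL: mismatch Bool ~ Int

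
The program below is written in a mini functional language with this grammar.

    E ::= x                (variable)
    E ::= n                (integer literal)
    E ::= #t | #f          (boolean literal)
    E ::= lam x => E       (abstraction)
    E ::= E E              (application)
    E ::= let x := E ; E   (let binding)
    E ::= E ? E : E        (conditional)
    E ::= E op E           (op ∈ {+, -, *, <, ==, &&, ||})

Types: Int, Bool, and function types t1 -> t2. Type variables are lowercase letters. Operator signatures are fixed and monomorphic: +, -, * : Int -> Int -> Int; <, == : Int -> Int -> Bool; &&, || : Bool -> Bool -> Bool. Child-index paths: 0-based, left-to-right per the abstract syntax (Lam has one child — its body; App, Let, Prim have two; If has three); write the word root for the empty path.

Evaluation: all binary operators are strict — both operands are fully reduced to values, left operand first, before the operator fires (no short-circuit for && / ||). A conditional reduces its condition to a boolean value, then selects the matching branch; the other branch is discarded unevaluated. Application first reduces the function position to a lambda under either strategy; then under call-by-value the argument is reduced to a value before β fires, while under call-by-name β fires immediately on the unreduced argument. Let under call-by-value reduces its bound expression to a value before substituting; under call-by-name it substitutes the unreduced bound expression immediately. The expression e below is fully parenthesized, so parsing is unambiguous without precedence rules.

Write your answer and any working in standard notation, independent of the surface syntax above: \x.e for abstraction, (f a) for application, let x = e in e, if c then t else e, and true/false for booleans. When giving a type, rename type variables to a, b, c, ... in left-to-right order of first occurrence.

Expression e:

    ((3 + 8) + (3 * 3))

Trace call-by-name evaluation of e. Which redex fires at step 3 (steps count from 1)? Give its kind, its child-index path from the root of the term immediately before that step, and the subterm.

Answer: delta at root : (11 + 9)

Working:
step 0: ((3 + 8) + (3 * 3))
step 1: [delta@0] (11 + (3 * 3))
step 2: [delta@1] (11 + 9)
step 3: [delta@root] 20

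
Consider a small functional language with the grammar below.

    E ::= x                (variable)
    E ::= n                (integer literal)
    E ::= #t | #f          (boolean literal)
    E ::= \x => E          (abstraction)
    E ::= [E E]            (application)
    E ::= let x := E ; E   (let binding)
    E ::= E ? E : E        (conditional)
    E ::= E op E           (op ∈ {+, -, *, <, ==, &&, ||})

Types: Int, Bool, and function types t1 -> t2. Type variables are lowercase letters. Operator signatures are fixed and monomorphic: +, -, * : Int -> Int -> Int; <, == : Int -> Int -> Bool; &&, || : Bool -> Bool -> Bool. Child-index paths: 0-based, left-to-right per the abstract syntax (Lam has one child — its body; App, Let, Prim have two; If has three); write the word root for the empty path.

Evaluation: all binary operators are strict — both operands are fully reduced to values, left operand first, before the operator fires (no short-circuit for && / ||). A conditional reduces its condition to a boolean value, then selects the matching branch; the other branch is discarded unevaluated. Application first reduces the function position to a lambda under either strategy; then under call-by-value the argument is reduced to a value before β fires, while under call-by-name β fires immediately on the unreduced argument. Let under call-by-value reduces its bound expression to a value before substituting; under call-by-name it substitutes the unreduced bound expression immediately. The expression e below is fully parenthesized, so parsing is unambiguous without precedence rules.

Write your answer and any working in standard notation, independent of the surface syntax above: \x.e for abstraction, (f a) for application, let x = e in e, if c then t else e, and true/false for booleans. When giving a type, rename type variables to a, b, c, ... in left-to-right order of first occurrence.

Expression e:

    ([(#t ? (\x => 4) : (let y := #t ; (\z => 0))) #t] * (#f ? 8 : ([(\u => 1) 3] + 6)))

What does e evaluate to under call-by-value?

Answer: 28

Trace:
step 0: (((if true then (\x.4) else (let y = true in (\z.0))) true) * (if false then 8 else (((\u.1) 3) + 6)))
step 1: [if@0.0] (((\x.4) true) * (if false then 8 else (((\u.1) 3) + 6)))
step 2: [beta@0] (4 * (if false then 8 else (((\u.1) 3) + 6)))
step 3: [if@1] (4 * (((\u.1) 3) + 6))
step 4: [beta@1.0] (4 * (1 + 6))
step 5: [delta@1] (4 * 7)
step 6: [delta@root] 28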